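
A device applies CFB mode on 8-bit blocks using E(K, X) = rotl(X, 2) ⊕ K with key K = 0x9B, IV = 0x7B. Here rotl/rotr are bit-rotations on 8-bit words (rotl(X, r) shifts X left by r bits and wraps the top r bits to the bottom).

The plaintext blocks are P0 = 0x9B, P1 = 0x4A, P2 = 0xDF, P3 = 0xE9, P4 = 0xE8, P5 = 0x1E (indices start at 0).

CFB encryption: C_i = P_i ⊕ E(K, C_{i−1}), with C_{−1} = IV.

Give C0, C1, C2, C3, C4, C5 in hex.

C0: E(K, 0x7B) = 0x76; 0x9B ⊕ 0x76 = 0xED.
C1: E(K, 0xED) = 0x2C; 0x4A ⊕ 0x2C = 0x66.
C2: E(K, 0x66) = 0x02; 0xDF ⊕ 0x02 = 0xDD.
C3: E(K, 0xDD) = 0xEC; 0xE9 ⊕ 0xEC = 0x05.
C4: E(K, 0x05) = 0x8F; 0xE8 ⊕ 0x8F = 0x67.
C5: E(K, 0x67) = 0x06; 0x1E ⊕ 0x06 = 0x18.

C0 = 0xED, C1 = 0x66, C2 = 0xDD, C3 = 0x05, C4 = 0x67, C5 = 0x18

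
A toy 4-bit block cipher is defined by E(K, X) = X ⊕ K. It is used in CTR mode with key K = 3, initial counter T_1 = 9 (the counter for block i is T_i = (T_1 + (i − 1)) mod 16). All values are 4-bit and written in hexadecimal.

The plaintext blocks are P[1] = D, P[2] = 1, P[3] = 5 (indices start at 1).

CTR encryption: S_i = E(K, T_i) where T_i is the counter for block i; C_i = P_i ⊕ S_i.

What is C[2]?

C[1]: T = 9, S = E(K, T) = A; D ⊕ A = 7.
C[2]: T = A, S = E(K, T) = 9; 1 ⊕ 9 = 8.

C[2] = 8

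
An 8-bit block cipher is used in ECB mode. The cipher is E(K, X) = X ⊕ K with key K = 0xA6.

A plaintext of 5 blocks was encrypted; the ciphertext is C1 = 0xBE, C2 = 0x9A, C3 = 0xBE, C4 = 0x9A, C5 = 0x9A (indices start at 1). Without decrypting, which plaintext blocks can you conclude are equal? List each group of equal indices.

ECB encrypts each block independently with the same key, so equal ciphertext blocks imply equal plaintext blocks.
C1 = C3 = 0xBE, so P1 = P3.
C2 = C4 = C5 = 0x9A, so P2 = P4 = P5.

P1 = P3; P2 = P4 = P5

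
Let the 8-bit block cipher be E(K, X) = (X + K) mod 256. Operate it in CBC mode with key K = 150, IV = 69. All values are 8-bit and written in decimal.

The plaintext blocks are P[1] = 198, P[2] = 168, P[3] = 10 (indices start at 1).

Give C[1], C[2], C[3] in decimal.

CBC encryption: C_i = E(K, P_i ⊕ C_{i−1}), with C_{0} = IV.
C[1]: P[1] ⊕ 69 = 131; E(K, 131) = 25.
C[2]: P[2] ⊕ 25 = 177; E(K, 177) = 71.
C[3]: P[3] ⊕ 71 = 77; E(K, 77) = 227.

C[1] = 25, C[2] = 71, C[3] = 227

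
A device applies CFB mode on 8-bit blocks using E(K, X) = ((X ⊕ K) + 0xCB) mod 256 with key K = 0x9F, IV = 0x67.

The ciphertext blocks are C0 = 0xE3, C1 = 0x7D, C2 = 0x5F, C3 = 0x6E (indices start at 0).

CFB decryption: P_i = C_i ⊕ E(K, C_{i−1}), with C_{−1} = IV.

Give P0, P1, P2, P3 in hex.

P0 = 0x20, P1 = 0x3A, P2 = 0xF2, P3 = 0xE5

P0: E(K, 0x67) = 0xC3; 0xE3 ⊕ 0xC3 = 0x20.
P1: E(K, 0xE3) = 0x47; 0x7D ⊕ 0x47 = 0x3A.
P2: E(K, 0x7D) = 0xAD; 0x5F ⊕ 0xAD = 0xF2.
P3: E(K, 0x5F) = 0x8B; 0x6E ⊕ 0x8B = 0xE5.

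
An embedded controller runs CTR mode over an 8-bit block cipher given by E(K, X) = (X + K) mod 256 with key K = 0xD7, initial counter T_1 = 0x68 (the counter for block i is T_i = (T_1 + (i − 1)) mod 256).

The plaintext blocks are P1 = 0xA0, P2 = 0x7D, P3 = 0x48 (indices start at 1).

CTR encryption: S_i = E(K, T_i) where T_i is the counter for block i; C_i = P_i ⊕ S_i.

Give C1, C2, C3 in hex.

C1 = 0x9F, C2 = 0x3D, C3 = 0x09

C1: T = 0x68, S = E(K, T) = 0x3F; 0xA0 ⊕ 0x3F = 0x9F.
C2: T = 0x69, S = E(K, T) = 0x40; 0x7D ⊕ 0x40 = 0x3D.
C3: T = 0x6A, S = E(K, T) = 0x41; 0x48 ⊕ 0x41 = 0x09.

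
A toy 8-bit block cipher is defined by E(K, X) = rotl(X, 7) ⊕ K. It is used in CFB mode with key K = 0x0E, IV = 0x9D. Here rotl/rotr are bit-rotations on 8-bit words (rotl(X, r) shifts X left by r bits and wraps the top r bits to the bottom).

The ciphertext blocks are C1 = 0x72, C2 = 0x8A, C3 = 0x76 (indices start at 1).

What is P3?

CFB decryption: P_i = C_i ⊕ E(K, C_{i−1}), with C_{0} = IV.
P3: E(K, 0x8A) = 0x4B; 0x76 ⊕ 0x4B = 0x3D.

P3 = 0x3D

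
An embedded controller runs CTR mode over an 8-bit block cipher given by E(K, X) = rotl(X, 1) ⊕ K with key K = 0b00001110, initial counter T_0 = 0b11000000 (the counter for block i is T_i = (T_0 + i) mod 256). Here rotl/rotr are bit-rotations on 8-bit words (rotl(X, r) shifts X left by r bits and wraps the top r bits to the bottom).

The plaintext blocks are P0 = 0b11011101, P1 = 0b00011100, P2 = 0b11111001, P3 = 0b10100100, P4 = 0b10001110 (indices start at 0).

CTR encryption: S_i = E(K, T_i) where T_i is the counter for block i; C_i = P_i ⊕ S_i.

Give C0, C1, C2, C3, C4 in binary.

C0 = 0b01010010, C1 = 0b10010001, C2 = 0b01110010, C3 = 0b00101101, C4 = 0b00001001

C0: T = 0b11000000, S = E(K, T) = 0b10001111; 0b11011101 ⊕ 0b10001111 = 0b01010010.
C1: T = 0b11000001, S = E(K, T) = 0b10001101; 0b00011100 ⊕ 0b10001101 = 0b10010001.
C2: T = 0b11000010, S = E(K, T) = 0b10001011; 0b11111001 ⊕ 0b10001011 = 0b01110010.
C3: T = 0b11000011, S = E(K, T) = 0b10001001; 0b10100100 ⊕ 0b10001001 = 0b00101101.
C4: T = 0b11000100, S = E(K, T) = 0b10000111; 0b10001110 ⊕ 0b10000111 = 0b00001001.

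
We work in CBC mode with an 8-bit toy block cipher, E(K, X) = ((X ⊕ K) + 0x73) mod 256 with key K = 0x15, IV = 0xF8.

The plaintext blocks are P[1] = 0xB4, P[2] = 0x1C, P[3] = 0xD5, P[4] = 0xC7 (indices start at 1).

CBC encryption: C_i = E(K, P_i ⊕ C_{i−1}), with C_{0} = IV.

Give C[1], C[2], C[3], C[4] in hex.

C[1] = 0xCC, C[2] = 0x38, C[3] = 0x6B, C[4] = 0x2C

C[1]: P[1] ⊕ 0xF8 = 0x4C; E(K, 0x4C) = 0xCC.
C[2]: P[2] ⊕ 0xCC = 0xD0; E(K, 0xD0) = 0x38.
C[3]: P[3] ⊕ 0x38 = 0xED; E(K, 0xED) = 0x6B.
C[4]: P[4] ⊕ 0x6B = 0xAC; E(K, 0xAC) = 0x2C.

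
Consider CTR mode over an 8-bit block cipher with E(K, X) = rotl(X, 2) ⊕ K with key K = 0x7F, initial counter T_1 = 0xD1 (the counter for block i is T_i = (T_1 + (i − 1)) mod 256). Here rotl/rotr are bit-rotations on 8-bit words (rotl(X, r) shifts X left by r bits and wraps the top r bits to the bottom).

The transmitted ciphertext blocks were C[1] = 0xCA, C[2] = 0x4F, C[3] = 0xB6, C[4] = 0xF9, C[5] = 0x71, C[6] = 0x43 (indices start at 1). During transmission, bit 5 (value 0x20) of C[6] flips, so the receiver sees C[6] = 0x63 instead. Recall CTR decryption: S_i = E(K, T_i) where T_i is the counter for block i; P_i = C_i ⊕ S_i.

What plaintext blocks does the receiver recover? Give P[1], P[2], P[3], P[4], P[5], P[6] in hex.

Only C[6] changed, to 0x63. In CTR, a change in C_i flips the same bit in P_i only; the keystream is unaffected. Decrypting the received ciphertext:
P[1]: T = 0xD1, S = E(K, T) = 0x38; 0xCA ⊕ 0x38 = 0xF2.
P[2]: T = 0xD2, S = E(K, T) = 0x34; 0x4F ⊕ 0x34 = 0x7B.
P[3]: T = 0xD3, S = E(K, T) = 0x30; 0xB6 ⊕ 0x30 = 0x86.
P[4]: T = 0xD4, S = E(K, T) = 0x2C; 0xF9 ⊕ 0x2C = 0xD5.
P[5]: T = 0xD5, S = E(K, T) = 0x28; 0x71 ⊕ 0x28 = 0x59.
P[6]: T = 0xD6, S = E(K, T) = 0x24; 0x63 ⊕ 0x24 = 0x47.
Blocks that differ from the original plaintext: P[6].

P[1] = 0xF2, P[2] = 0x7B, P[3] = 0x86, P[4] = 0xD5, P[5] = 0x59, P[6] = 0x47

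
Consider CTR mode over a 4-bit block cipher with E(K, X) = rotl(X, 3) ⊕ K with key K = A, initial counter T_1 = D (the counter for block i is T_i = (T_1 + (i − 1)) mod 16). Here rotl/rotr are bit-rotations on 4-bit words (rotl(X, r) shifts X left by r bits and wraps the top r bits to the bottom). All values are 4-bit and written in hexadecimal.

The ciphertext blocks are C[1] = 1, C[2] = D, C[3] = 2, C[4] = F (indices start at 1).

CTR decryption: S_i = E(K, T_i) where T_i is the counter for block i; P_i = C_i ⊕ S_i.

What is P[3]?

P[3]: T = F, S = E(K, T) = 5; 2 ⊕ 5 = 7.

P[3] = 7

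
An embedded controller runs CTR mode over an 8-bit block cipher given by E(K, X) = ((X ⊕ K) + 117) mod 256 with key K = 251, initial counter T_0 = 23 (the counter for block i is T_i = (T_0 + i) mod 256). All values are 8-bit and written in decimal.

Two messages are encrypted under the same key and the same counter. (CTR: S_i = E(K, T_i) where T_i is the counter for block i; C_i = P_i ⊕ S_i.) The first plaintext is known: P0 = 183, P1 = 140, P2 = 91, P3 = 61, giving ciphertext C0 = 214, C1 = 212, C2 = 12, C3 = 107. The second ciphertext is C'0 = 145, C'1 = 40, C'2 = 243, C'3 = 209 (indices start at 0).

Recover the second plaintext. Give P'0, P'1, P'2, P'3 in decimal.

P'0 = 240, P'1 = 112, P'2 = 164, P'3 = 135

In CTR with a reused counter, both messages share the same keystream S_i, so C_i ⊕ C'_i = P_i ⊕ P'_i and thus P'_i = P_i ⊕ C_i ⊕ C'_i.
P'0: 183 ⊕ 214 ⊕ 145 = 240.
P'1: 140 ⊕ 212 ⊕ 40 = 112.
P'2: 91 ⊕ 12 ⊕ 243 = 164.
P'3: 61 ⊕ 107 ⊕ 209 = 135.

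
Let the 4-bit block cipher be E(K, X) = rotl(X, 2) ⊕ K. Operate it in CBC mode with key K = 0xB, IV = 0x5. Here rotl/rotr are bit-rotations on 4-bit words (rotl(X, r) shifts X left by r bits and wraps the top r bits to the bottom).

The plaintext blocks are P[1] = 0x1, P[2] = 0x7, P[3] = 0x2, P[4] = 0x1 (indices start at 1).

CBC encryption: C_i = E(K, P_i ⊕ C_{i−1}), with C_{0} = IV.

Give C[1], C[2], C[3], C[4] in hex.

C[1] = 0xA, C[2] = 0xC, C[3] = 0x0, C[4] = 0xF

C[1]: P[1] ⊕ 0x5 = 0x4; E(K, 0x4) = 0xA.
C[2]: P[2] ⊕ 0xA = 0xD; E(K, 0xD) = 0xC.
C[3]: P[3] ⊕ 0xC = 0xE; E(K, 0xE) = 0x0.
C[4]: P[4] ⊕ 0x0 = 0x1; E(K, 0x1) = 0xF.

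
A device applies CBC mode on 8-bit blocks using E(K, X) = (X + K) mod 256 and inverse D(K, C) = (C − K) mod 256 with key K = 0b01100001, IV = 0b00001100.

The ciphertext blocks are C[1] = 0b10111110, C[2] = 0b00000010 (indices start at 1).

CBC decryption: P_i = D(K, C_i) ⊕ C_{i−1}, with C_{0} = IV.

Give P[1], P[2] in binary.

P[1]: D(K, 0b10111110) = 0b01011101; 0b01011101 ⊕ 0b00001100 = 0b01010001.
P[2]: D(K, 0b00000010) = 0b10100001; 0b10100001 ⊕ 0b10111110 = 0b00011111.

P[1] = 0b01010001, P[2] = 0b00011111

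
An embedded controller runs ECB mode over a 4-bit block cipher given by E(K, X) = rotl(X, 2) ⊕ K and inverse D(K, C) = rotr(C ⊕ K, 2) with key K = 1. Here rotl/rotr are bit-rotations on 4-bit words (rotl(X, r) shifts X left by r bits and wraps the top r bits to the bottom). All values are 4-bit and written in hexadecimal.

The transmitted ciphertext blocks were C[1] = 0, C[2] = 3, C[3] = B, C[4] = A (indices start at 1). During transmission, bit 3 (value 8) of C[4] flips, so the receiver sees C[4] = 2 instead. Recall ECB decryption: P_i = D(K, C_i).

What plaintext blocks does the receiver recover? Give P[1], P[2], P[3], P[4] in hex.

Only C[4] changed, to 2. In ECB, a change in C_i affects only P_i. Decrypting the received ciphertext:
P[1]: D(K, 0) = 4.
P[2]: D(K, 3) = 8.
P[3]: D(K, B) = A.
P[4]: D(K, 2) = C.
Blocks that differ from the original plaintext: P[4].

P[1] = 4, P[2] = 8, P[3] = A, P[4] = C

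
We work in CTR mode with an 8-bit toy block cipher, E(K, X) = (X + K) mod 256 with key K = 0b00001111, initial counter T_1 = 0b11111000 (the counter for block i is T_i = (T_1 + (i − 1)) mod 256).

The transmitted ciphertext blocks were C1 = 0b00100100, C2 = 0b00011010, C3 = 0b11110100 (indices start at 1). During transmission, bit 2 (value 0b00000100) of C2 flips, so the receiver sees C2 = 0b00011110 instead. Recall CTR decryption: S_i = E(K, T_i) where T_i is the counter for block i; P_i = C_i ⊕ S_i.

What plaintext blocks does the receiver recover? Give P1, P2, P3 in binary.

Only C2 changed, to 0b00011110. In CTR, a change in C_i flips the same bit in P_i only; the keystream is unaffected. Decrypting the received ciphertext:
P1: T = 0b11111000, S = E(K, T) = 0b00000111; 0b00100100 ⊕ 0b00000111 = 0b00100011.
P2: T = 0b11111001, S = E(K, T) = 0b00001000; 0b00011110 ⊕ 0b00001000 = 0b00010110.
P3: T = 0b11111010, S = E(K, T) = 0b00001001; 0b11110100 ⊕ 0b00001001 = 0b11111101.
Blocks that differ from the original plaintext: P2.

P1 = 0b00100011, P2 = 0b00010110, P3 = 0b11111101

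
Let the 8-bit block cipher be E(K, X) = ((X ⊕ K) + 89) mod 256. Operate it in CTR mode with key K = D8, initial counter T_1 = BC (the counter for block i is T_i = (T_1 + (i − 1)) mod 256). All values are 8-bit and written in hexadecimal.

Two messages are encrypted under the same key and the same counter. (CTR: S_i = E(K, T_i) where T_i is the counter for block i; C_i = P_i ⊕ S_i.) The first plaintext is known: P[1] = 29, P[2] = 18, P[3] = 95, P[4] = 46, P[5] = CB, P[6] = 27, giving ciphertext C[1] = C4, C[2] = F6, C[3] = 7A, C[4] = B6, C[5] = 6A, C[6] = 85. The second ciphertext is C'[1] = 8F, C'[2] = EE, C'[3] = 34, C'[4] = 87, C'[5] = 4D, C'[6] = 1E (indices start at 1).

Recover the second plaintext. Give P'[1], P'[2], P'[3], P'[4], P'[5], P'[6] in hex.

In CTR with a reused counter, both messages share the same keystream S_i, so C_i ⊕ C'_i = P_i ⊕ P'_i and thus P'_i = P_i ⊕ C_i ⊕ C'_i.
P'[1]: 29 ⊕ C4 ⊕ 8F = 62.
P'[2]: 18 ⊕ F6 ⊕ EE = 00.
P'[3]: 95 ⊕ 7A ⊕ 34 = DB.
P'[4]: 46 ⊕ B6 ⊕ 87 = 77.
P'[5]: CB ⊕ 6A ⊕ 4D = EC.
P'[6]: 27 ⊕ 85 ⊕ 1E = BC.

P'[1] = 62, P'[2] = 00, P'[3] = DB, P'[4] = 77, P'[5] = EC, P'[6] = BC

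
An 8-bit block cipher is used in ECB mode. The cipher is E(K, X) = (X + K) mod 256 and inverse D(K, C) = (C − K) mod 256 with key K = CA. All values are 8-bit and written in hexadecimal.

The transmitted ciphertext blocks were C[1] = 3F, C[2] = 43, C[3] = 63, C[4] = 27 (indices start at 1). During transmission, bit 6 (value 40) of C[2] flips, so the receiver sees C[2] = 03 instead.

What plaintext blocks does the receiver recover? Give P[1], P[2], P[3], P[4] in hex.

P[1] = 75, P[2] = 39, P[3] = 99, P[4] = 5D

ECB decryption: P_i = D(K, C_i).
Only C[2] changed, to 03. In ECB, a change in C_i affects only P_i. Decrypting the received ciphertext:
P[1]: D(K, 3F) = 75.
P[2]: D(K, 03) = 39.
P[3]: D(K, 63) = 99.
P[4]: D(K, 27) = 5D.
Blocks that differ from the original plaintext: P[2].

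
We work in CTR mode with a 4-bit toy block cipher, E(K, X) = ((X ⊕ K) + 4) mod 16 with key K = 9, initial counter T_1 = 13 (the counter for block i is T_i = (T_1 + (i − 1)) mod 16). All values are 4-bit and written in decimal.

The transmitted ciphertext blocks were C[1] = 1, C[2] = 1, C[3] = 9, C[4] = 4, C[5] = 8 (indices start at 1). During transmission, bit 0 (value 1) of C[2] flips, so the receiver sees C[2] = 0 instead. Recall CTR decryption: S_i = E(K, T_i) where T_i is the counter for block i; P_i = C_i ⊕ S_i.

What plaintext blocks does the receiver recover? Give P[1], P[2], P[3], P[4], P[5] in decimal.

P[1] = 9, P[2] = 11, P[3] = 3, P[4] = 9, P[5] = 4

Only C[2] changed, to 0. In CTR, a change in C_i flips the same bit in P_i only; the keystream is unaffected. Decrypting the received ciphertext:
P[1]: T = 13, S = E(K, T) = 8; 1 ⊕ 8 = 9.
P[2]: T = 14, S = E(K, T) = 11; 0 ⊕ 11 = 11.
P[3]: T = 15, S = E(K, T) = 10; 9 ⊕ 10 = 3.
P[4]: T = 0, S = E(K, T) = 13; 4 ⊕ 13 = 9.
P[5]: T = 1, S = E(K, T) = 12; 8 ⊕ 12 = 4.
Blocks that differ from the original plaintext: P[2].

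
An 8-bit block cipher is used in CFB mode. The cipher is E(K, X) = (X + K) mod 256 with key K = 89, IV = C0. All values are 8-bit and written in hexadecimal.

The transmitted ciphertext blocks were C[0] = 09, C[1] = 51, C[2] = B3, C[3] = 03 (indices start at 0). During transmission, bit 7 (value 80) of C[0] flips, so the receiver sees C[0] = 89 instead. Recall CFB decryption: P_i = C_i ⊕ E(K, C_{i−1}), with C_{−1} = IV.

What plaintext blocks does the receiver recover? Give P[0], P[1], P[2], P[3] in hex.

P[0] = C0, P[1] = 43, P[2] = 69, P[3] = 3F

Only C[0] changed, to 89. In CFB, a change in C_i flips the same bit in P_i and garbles P_{i+1}. Decrypting the received ciphertext:
P[0]: E(K, C0) = 49; 89 ⊕ 49 = C0.
P[1]: E(K, 89) = 12; 51 ⊕ 12 = 43.
P[2]: E(K, 51) = DA; B3 ⊕ DA = 69.
P[3]: E(K, B3) = 3C; 03 ⊕ 3C = 3F.
Blocks that differ from the original plaintext: P[0], P[1].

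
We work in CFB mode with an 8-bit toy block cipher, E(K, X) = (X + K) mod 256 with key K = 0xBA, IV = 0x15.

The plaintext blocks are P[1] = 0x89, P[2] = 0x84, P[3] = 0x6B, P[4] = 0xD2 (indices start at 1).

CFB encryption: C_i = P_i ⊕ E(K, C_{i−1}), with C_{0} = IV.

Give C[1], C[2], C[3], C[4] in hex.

C[1] = 0x46, C[2] = 0x84, C[3] = 0x55, C[4] = 0xDD

C[1]: E(K, 0x15) = 0xCF; 0x89 ⊕ 0xCF = 0x46.
C[2]: E(K, 0x46) = 0x00; 0x84 ⊕ 0x00 = 0x84.
C[3]: E(K, 0x84) = 0x3E; 0x6B ⊕ 0x3E = 0x55.
C[4]: E(K, 0x55) = 0x0F; 0xD2 ⊕ 0x0F = 0xDD.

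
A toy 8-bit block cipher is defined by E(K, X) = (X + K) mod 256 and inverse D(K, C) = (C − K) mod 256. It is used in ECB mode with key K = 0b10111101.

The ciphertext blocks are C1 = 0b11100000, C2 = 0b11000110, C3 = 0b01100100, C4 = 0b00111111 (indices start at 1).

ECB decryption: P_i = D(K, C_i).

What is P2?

P2: D(K, 0b11000110) = 0b00001001.

P2 = 0b00001001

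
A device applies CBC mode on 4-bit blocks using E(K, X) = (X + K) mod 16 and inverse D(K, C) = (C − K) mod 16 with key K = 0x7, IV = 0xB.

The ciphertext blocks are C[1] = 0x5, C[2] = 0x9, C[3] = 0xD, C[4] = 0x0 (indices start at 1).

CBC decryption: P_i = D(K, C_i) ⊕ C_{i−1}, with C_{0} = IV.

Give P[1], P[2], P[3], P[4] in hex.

P[1]: D(K, 0x5) = 0xE; 0xE ⊕ 0xB = 0x5.
P[2]: D(K, 0x9) = 0x2; 0x2 ⊕ 0x5 = 0x7.
P[3]: D(K, 0xD) = 0x6; 0x6 ⊕ 0x9 = 0xF.
P[4]: D(K, 0x0) = 0x9; 0x9 ⊕ 0xD = 0x4.

P[1] = 0x5, P[2] = 0x7, P[3] = 0xF, P[4] = 0x4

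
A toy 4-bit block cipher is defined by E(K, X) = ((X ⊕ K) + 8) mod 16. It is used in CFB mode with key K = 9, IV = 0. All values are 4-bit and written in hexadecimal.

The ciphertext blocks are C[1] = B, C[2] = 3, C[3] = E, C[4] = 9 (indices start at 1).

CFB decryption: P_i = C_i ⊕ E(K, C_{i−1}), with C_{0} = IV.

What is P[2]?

P[2]: E(K, B) = A; 3 ⊕ A = 9.

P[2] = 9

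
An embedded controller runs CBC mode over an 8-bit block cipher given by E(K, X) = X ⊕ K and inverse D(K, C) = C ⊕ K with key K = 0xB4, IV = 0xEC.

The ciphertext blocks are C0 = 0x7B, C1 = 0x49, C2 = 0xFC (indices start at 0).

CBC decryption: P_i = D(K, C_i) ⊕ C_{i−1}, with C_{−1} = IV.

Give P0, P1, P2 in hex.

P0 = 0x23, P1 = 0x86, P2 = 0x01

P0: D(K, 0x7B) = 0xCF; 0xCF ⊕ 0xEC = 0x23.
P1: D(K, 0x49) = 0xFD; 0xFD ⊕ 0x7B = 0x86.
P2: D(K, 0xFC) = 0x48; 0x48 ⊕ 0x49 = 0x01.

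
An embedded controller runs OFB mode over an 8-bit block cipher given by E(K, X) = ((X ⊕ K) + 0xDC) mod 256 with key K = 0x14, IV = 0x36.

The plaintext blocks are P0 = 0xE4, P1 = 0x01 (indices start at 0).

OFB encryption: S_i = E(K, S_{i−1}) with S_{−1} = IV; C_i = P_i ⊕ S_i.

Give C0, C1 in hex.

C0 = 0x1A, C1 = 0xC7

C0: S = E(K, 0x36) = 0xFE; 0xE4 ⊕ 0xFE = 0x1A.
C1: S = E(K, 0xFE) = 0xC6; 0x01 ⊕ 0xC6 = 0xC7.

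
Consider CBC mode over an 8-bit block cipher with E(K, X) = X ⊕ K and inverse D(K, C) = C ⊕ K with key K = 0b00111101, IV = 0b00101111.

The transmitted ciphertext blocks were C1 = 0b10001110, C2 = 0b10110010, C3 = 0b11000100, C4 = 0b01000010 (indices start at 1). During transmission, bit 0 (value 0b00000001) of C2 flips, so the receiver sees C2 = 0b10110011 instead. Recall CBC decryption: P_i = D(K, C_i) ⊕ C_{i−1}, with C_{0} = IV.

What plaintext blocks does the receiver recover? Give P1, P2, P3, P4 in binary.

P1 = 0b10011100, P2 = 0b00000000, P3 = 0b01001010, P4 = 0b10111011

Only C2 changed, to 0b10110011. In CBC, a change in C_i garbles P_i and flips the same bit in P_{i+1}. Decrypting the received ciphertext:
P1: D(K, 0b10001110) = 0b10110011; 0b10110011 ⊕ 0b00101111 = 0b10011100.
P2: D(K, 0b10110011) = 0b10001110; 0b10001110 ⊕ 0b10001110 = 0b00000000.
P3: D(K, 0b11000100) = 0b11111001; 0b11111001 ⊕ 0b10110011 = 0b01001010.
P4: D(K, 0b01000010) = 0b01111111; 0b01111111 ⊕ 0b11000100 = 0b10111011.
Blocks that differ from the original plaintext: P2, P3.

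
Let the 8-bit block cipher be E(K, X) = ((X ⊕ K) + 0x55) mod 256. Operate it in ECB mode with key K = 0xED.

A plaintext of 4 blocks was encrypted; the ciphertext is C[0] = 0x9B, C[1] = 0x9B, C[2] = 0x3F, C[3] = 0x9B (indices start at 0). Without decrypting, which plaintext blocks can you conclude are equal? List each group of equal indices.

ECB encrypts each block independently with the same key, so equal ciphertext blocks imply equal plaintext blocks.
C[0] = C[1] = C[3] = 0x9B, so P[0] = P[1] = P[3].

P[0] = P[1] = P[3]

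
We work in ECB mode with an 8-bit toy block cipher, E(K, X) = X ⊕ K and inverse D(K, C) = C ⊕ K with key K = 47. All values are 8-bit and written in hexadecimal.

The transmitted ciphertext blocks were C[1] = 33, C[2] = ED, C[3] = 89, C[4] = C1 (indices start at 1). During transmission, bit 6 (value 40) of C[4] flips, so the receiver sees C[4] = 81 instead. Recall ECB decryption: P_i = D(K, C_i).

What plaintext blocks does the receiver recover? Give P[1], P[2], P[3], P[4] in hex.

Only C[4] changed, to 81. In ECB, a change in C_i affects only P_i. Decrypting the received ciphertext:
P[1]: D(K, 33) = 74.
P[2]: D(K, ED) = AA.
P[3]: D(K, 89) = CE.
P[4]: D(K, 81) = C6.
Blocks that differ from the original plaintext: P[4].

P[1] = 74, P[2] = AA, P[3] = CE, P[4] = C6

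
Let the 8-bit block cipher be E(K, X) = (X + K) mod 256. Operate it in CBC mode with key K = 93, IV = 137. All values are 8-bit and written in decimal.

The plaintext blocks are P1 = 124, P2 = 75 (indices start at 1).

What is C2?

C2 = 118

CBC encryption: C_i = E(K, P_i ⊕ C_{i−1}), with C_{0} = IV.
C1: P1 ⊕ 137 = 245; E(K, 245) = 82.
C2: P2 ⊕ 82 = 25; E(K, 25) = 118.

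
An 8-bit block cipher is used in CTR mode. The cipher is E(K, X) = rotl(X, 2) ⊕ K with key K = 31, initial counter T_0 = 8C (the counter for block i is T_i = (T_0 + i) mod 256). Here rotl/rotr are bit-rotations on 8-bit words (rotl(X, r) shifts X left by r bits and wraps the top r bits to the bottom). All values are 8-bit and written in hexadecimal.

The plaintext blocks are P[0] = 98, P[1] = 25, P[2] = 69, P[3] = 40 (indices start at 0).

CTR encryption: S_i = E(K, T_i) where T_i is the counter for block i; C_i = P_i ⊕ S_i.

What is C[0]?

C[0] = 9B

C[0]: T = 8C, S = E(K, T) = 03; 98 ⊕ 03 = 9B.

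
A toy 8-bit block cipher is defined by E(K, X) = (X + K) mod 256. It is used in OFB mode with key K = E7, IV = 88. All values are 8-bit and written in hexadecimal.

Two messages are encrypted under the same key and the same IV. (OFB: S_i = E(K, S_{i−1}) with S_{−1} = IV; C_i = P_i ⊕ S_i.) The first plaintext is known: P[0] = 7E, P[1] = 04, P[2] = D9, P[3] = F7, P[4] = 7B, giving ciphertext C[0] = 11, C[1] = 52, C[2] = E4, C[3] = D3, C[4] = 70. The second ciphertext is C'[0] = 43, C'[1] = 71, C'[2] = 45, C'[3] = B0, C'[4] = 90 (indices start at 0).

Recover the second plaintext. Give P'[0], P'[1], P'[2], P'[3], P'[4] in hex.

P'[0] = 2C, P'[1] = 27, P'[2] = 78, P'[3] = 94, P'[4] = 9B

In OFB with a reused IV, both messages share the same keystream S_i, so C_i ⊕ C'_i = P_i ⊕ P'_i and thus P'_i = P_i ⊕ C_i ⊕ C'_i.
P'[0]: 7E ⊕ 11 ⊕ 43 = 2C.
P'[1]: 04 ⊕ 52 ⊕ 71 = 27.
P'[2]: D9 ⊕ E4 ⊕ 45 = 78.
P'[3]: F7 ⊕ D3 ⊕ B0 = 94.
P'[4]: 7B ⊕ 70 ⊕ 90 = 9B.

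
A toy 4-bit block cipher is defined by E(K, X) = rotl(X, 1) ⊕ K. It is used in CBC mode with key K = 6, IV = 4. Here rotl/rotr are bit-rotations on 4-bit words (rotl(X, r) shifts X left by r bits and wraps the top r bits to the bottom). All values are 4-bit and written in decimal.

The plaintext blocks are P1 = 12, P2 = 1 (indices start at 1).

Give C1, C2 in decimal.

CBC encryption: C_i = E(K, P_i ⊕ C_{i−1}), with C_{0} = IV.
C1: P1 ⊕ 4 = 8; E(K, 8) = 7.
C2: P2 ⊕ 7 = 6; E(K, 6) = 10.

C1 = 7, C2 = 10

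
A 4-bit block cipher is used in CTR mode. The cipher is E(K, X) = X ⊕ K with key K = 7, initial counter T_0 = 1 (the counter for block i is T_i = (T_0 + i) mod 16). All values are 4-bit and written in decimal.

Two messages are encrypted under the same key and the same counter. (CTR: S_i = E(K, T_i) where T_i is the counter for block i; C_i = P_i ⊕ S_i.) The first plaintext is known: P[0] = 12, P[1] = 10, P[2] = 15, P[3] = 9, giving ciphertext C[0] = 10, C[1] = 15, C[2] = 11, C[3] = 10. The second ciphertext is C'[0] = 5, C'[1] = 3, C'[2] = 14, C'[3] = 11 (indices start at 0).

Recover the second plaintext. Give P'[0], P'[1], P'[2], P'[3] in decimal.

In CTR with a reused counter, both messages share the same keystream S_i, so C_i ⊕ C'_i = P_i ⊕ P'_i and thus P'_i = P_i ⊕ C_i ⊕ C'_i.
P'[0]: 12 ⊕ 10 ⊕ 5 = 3.
P'[1]: 10 ⊕ 15 ⊕ 3 = 6.
P'[2]: 15 ⊕ 11 ⊕ 14 = 10.
P'[3]: 9 ⊕ 10 ⊕ 11 = 8.

P'[0] = 3, P'[1] = 6, P'[2] = 10, P'[3] = 8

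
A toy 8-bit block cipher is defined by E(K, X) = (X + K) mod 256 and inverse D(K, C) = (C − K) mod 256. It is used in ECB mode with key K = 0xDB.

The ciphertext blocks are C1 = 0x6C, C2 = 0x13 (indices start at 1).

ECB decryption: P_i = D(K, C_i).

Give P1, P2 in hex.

P1 = 0x91, P2 = 0x38

P1: D(K, 0x6C) = 0x91.
P2: D(K, 0x13) = 0x38.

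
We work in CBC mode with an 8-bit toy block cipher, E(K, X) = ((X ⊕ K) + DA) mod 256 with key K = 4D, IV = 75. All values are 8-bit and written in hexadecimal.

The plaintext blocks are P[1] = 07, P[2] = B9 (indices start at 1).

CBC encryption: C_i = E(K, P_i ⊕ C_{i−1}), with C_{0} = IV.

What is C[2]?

C[2] = C7

C[1]: P[1] ⊕ 75 = 72; E(K, 72) = 19.
C[2]: P[2] ⊕ 19 = A0; E(K, A0) = C7.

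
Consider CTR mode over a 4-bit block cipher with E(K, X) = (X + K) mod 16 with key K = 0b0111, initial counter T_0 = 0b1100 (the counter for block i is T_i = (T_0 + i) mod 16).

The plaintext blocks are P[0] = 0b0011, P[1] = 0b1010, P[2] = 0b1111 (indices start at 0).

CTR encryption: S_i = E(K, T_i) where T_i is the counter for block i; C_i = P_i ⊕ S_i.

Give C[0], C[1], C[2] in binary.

C[0]: T = 0b1100, S = E(K, T) = 0b0011; 0b0011 ⊕ 0b0011 = 0b0000.
C[1]: T = 0b1101, S = E(K, T) = 0b0100; 0b1010 ⊕ 0b0100 = 0b1110.
C[2]: T = 0b1110, S = E(K, T) = 0b0101; 0b1111 ⊕ 0b0101 = 0b1010.

C[0] = 0b0000, C[1] = 0b1110, C[2] = 0b1010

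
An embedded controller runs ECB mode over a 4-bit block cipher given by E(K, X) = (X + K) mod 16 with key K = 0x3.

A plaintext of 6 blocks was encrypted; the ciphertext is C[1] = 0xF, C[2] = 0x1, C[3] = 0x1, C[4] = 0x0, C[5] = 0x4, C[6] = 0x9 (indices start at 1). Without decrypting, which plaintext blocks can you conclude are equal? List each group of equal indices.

P[2] = P[3]

ECB encrypts each block independently with the same key, so equal ciphertext blocks imply equal plaintext blocks.
C[2] = C[3] = 0x1, so P[2] = P[3].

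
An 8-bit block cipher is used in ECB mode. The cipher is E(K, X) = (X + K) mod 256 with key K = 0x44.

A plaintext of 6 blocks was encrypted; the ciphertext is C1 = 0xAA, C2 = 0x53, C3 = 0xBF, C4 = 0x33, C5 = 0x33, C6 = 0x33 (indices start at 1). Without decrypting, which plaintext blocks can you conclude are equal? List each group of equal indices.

ECB encrypts each block independently with the same key, so equal ciphertext blocks imply equal plaintext blocks.
C4 = C5 = C6 = 0x33, so P4 = P5 = P6.

P4 = P5 = P6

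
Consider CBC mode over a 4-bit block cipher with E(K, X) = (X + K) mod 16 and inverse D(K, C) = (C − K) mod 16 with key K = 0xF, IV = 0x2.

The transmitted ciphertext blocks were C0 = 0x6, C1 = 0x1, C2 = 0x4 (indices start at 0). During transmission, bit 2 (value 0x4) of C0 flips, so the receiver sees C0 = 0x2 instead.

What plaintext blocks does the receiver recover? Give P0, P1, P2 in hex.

P0 = 0x1, P1 = 0x0, P2 = 0x4

CBC decryption: P_i = D(K, C_i) ⊕ C_{i−1}, with C_{−1} = IV.
Only C0 changed, to 0x2. In CBC, a change in C_i garbles P_i and flips the same bit in P_{i+1}. Decrypting the received ciphertext:
P0: D(K, 0x2) = 0x3; 0x3 ⊕ 0x2 = 0x1.
P1: D(K, 0x1) = 0x2; 0x2 ⊕ 0x2 = 0x0.
P2: D(K, 0x4) = 0x5; 0x5 ⊕ 0x1 = 0x4.
Blocks that differ from the original plaintext: P0, P1.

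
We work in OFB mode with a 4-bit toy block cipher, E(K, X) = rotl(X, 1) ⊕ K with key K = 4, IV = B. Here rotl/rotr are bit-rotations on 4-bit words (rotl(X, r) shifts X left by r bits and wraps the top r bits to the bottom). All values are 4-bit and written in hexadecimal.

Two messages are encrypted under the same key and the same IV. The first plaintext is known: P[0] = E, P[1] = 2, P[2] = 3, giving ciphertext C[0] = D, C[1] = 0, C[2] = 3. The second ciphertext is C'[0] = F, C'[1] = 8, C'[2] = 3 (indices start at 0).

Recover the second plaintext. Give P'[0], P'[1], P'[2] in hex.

P'[0] = C, P'[1] = A, P'[2] = 3

In OFB with a reused IV, both messages share the same keystream S_i, so C_i ⊕ C'_i = P_i ⊕ P'_i and thus P'_i = P_i ⊕ C_i ⊕ C'_i.
P'[0]: E ⊕ D ⊕ F = C.
P'[1]: 2 ⊕ 0 ⊕ 8 = A.
P'[2]: 3 ⊕ 3 ⊕ 3 = 3.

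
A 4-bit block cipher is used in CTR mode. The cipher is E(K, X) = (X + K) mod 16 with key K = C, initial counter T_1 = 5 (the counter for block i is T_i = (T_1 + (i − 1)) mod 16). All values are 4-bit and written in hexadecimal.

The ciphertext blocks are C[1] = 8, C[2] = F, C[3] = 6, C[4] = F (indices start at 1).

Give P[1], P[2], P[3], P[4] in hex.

CTR decryption: S_i = E(K, T_i) where T_i is the counter for block i; P_i = C_i ⊕ S_i.
P[1]: T = 5, S = E(K, T) = 1; 8 ⊕ 1 = 9.
P[2]: T = 6, S = E(K, T) = 2; F ⊕ 2 = D.
P[3]: T = 7, S = E(K, T) = 3; 6 ⊕ 3 = 5.
P[4]: T = 8, S = E(K, T) = 4; F ⊕ 4 = B.

P[1] = 9, P[2] = D, P[3] = 5, P[4] = B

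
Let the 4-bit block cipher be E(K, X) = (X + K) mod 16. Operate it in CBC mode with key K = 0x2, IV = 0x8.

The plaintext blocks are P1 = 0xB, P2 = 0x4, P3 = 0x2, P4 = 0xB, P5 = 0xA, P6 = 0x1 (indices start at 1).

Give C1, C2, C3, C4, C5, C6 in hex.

CBC encryption: C_i = E(K, P_i ⊕ C_{i−1}), with C_{0} = IV.
C1: P1 ⊕ 0x8 = 0x3; E(K, 0x3) = 0x5.
C2: P2 ⊕ 0x5 = 0x1; E(K, 0x1) = 0x3.
C3: P3 ⊕ 0x3 = 0x1; E(K, 0x1) = 0x3.
C4: P4 ⊕ 0x3 = 0x8; E(K, 0x8) = 0xA.
C5: P5 ⊕ 0xA = 0x0; E(K, 0x0) = 0x2.
C6: P6 ⊕ 0x2 = 0x3; E(K, 0x3) = 0x5.

C1 = 0x5, C2 = 0x3, C3 = 0x3, C4 = 0xA, C5 = 0x2, C6 = 0x5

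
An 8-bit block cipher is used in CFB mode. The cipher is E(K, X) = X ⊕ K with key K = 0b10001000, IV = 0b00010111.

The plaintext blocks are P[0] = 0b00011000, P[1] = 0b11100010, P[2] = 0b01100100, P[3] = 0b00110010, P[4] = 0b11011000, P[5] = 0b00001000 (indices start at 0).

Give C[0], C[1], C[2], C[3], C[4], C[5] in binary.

C[0] = 0b10000111, C[1] = 0b11101101, C[2] = 0b00000001, C[3] = 0b10111011, C[4] = 0b11101011, C[5] = 0b01101011

CFB encryption: C_i = P_i ⊕ E(K, C_{i−1}), with C_{−1} = IV.
C[0]: E(K, 0b00010111) = 0b10011111; 0b00011000 ⊕ 0b10011111 = 0b10000111.
C[1]: E(K, 0b10000111) = 0b00001111; 0b11100010 ⊕ 0b00001111 = 0b11101101.
C[2]: E(K, 0b11101101) = 0b01100101; 0b01100100 ⊕ 0b01100101 = 0b00000001.
C[3]: E(K, 0b00000001) = 0b10001001; 0b00110010 ⊕ 0b10001001 = 0b10111011.
C[4]: E(K, 0b10111011) = 0b00110011; 0b11011000 ⊕ 0b00110011 = 0b11101011.
C[5]: E(K, 0b11101011) = 0b01100011; 0b00001000 ⊕ 0b01100011 = 0b01101011.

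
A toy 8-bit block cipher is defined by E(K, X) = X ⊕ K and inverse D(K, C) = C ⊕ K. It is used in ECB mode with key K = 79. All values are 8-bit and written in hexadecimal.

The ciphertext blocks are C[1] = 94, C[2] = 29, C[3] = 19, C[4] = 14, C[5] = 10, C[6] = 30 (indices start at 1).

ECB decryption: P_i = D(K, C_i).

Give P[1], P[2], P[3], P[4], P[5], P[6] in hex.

P[1] = ED, P[2] = 50, P[3] = 60, P[4] = 6D, P[5] = 69, P[6] = 49

P[1]: D(K, 94) = ED.
P[2]: D(K, 29) = 50.
P[3]: D(K, 19) = 60.
P[4]: D(K, 14) = 6D.
P[5]: D(K, 10) = 69.
P[6]: D(K, 30) = 49.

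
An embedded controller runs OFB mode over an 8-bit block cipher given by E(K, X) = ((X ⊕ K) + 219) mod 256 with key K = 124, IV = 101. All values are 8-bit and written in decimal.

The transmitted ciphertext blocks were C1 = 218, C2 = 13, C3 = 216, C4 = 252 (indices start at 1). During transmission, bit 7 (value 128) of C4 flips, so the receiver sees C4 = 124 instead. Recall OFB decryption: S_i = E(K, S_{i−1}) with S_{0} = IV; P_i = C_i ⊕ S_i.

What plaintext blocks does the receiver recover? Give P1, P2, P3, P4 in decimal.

Only C4 changed, to 124. In OFB, a change in C_i flips the same bit in P_i only; the keystream is unaffected. Decrypting the received ciphertext:
P1: S = E(K, 101) = 244; 218 ⊕ 244 = 46.
P2: S = E(K, 244) = 99; 13 ⊕ 99 = 110.
P3: S = E(K, 99) = 250; 216 ⊕ 250 = 34.
P4: S = E(K, 250) = 97; 124 ⊕ 97 = 29.
Blocks that differ from the original plaintext: P4.

P1 = 46, P2 = 110, P3 = 34, P4 = 29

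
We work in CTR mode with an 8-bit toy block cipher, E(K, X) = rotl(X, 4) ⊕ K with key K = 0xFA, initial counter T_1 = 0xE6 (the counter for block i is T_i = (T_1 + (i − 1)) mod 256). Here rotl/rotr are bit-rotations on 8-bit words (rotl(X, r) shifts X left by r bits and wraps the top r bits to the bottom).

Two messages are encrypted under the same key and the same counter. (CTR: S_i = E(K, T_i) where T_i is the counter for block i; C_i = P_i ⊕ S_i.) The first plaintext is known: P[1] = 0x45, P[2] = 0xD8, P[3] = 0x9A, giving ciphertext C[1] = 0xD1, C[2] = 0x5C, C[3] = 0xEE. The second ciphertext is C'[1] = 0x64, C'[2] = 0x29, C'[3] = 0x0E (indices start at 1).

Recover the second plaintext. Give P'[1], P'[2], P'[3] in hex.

In CTR with a reused counter, both messages share the same keystream S_i, so C_i ⊕ C'_i = P_i ⊕ P'_i and thus P'_i = P_i ⊕ C_i ⊕ C'_i.
P'[1]: 0x45 ⊕ 0xD1 ⊕ 0x64 = 0xF0.
P'[2]: 0xD8 ⊕ 0x5C ⊕ 0x29 = 0xAD.
P'[3]: 0x9A ⊕ 0xEE ⊕ 0x0E = 0x7A.

P'[1] = 0xF0, P'[2] = 0xAD, P'[3] = 0x7A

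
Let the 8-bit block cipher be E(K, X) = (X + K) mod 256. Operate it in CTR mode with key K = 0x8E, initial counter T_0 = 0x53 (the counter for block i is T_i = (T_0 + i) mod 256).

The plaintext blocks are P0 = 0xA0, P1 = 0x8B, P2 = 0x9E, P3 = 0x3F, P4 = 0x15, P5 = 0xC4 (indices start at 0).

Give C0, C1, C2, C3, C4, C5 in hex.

CTR encryption: S_i = E(K, T_i) where T_i is the counter for block i; C_i = P_i ⊕ S_i.
C0: T = 0x53, S = E(K, T) = 0xE1; 0xA0 ⊕ 0xE1 = 0x41.
C1: T = 0x54, S = E(K, T) = 0xE2; 0x8B ⊕ 0xE2 = 0x69.
C2: T = 0x55, S = E(K, T) = 0xE3; 0x9E ⊕ 0xE3 = 0x7D.
C3: T = 0x56, S = E(K, T) = 0xE4; 0x3F ⊕ 0xE4 = 0xDB.
C4: T = 0x57, S = E(K, T) = 0xE5; 0x15 ⊕ 0xE5 = 0xF0.
C5: T = 0x58, S = E(K, T) = 0xE6; 0xC4 ⊕ 0xE6 = 0x22.

C0 = 0x41, C1 = 0x69, C2 = 0x7D, C3 = 0xDB, C4 = 0xF0, C5 = 0x22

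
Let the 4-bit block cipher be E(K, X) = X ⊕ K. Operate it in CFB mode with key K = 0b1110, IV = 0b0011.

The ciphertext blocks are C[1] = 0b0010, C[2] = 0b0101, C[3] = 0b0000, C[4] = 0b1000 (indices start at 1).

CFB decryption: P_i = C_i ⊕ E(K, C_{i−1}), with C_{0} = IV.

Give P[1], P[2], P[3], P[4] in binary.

P[1]: E(K, 0b0011) = 0b1101; 0b0010 ⊕ 0b1101 = 0b1111.
P[2]: E(K, 0b0010) = 0b1100; 0b0101 ⊕ 0b1100 = 0b1001.
P[3]: E(K, 0b0101) = 0b1011; 0b0000 ⊕ 0b1011 = 0b1011.
P[4]: E(K, 0b0000) = 0b1110; 0b1000 ⊕ 0b1110 = 0b0110.

P[1] = 0b1111, P[2] = 0b1001, P[3] = 0b1011, P[4] = 0b0110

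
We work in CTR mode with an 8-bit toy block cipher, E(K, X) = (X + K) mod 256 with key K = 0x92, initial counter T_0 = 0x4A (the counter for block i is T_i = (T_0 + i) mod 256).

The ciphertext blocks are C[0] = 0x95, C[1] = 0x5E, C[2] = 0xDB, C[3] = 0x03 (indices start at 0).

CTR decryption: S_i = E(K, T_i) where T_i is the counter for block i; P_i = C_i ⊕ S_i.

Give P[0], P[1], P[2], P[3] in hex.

P[0] = 0x49, P[1] = 0x83, P[2] = 0x05, P[3] = 0xDC

P[0]: T = 0x4A, S = E(K, T) = 0xDC; 0x95 ⊕ 0xDC = 0x49.
P[1]: T = 0x4B, S = E(K, T) = 0xDD; 0x5E ⊕ 0xDD = 0x83.
P[2]: T = 0x4C, S = E(K, T) = 0xDE; 0xDB ⊕ 0xDE = 0x05.
P[3]: T = 0x4D, S = E(K, T) = 0xDF; 0x03 ⊕ 0xDF = 0xDC.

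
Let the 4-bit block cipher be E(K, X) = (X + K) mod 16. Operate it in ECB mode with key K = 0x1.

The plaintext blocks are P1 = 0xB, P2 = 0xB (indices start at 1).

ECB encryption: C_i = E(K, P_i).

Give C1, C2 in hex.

C1 = 0xC, C2 = 0xC

C1: E(K, 0xB) = 0xC.
C2: E(K, 0xB) = 0xC.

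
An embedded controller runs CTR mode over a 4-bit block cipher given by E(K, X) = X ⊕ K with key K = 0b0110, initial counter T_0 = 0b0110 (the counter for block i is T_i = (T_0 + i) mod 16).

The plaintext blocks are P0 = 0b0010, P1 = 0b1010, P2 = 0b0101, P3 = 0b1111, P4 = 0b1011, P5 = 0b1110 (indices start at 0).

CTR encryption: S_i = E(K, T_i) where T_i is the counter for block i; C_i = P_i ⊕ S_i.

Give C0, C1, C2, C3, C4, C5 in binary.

C0 = 0b0010, C1 = 0b1011, C2 = 0b1011, C3 = 0b0000, C4 = 0b0111, C5 = 0b0011

C0: T = 0b0110, S = E(K, T) = 0b0000; 0b0010 ⊕ 0b0000 = 0b0010.
C1: T = 0b0111, S = E(K, T) = 0b0001; 0b1010 ⊕ 0b0001 = 0b1011.
C2: T = 0b1000, S = E(K, T) = 0b1110; 0b0101 ⊕ 0b1110 = 0b1011.
C3: T = 0b1001, S = E(K, T) = 0b1111; 0b1111 ⊕ 0b1111 = 0b0000.
C4: T = 0b1010, S = E(K, T) = 0b1100; 0b1011 ⊕ 0b1100 = 0b0111.
C5: T = 0b1011, S = E(K, T) = 0b1101; 0b1110 ⊕ 0b1101 = 0b0011.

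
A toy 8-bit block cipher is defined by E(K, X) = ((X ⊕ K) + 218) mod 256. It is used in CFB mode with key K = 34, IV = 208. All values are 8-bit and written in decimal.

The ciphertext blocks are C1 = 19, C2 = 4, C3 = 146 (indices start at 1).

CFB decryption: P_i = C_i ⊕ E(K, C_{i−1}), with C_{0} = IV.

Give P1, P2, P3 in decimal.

P1: E(K, 208) = 204; 19 ⊕ 204 = 223.
P2: E(K, 19) = 11; 4 ⊕ 11 = 15.
P3: E(K, 4) = 0; 146 ⊕ 0 = 146.

P1 = 223, P2 = 15, P3 = 146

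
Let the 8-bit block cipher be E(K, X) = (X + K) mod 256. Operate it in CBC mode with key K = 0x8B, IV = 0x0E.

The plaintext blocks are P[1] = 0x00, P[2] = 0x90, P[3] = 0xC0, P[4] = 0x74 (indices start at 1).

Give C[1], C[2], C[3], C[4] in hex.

CBC encryption: C_i = E(K, P_i ⊕ C_{i−1}), with C_{0} = IV.
C[1]: P[1] ⊕ 0x0E = 0x0E; E(K, 0x0E) = 0x99.
C[2]: P[2] ⊕ 0x99 = 0x09; E(K, 0x09) = 0x94.
C[3]: P[3] ⊕ 0x94 = 0x54; E(K, 0x54) = 0xDF.
C[4]: P[4] ⊕ 0xDF = 0xAB; E(K, 0xAB) = 0x36.

C[1] = 0x99, C[2] = 0x94, C[3] = 0xDF, C[4] = 0x36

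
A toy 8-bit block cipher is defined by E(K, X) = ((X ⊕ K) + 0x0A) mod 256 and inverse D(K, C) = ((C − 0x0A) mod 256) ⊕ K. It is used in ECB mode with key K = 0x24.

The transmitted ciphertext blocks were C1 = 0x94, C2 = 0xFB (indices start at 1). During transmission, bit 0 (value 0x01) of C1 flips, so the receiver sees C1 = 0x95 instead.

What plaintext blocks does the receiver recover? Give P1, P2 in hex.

ECB decryption: P_i = D(K, C_i).
Only C1 changed, to 0x95. In ECB, a change in C_i affects only P_i. Decrypting the received ciphertext:
P1: D(K, 0x95) = 0xAF.
P2: D(K, 0xFB) = 0xD5.
Blocks that differ from the original plaintext: P1.

P1 = 0xAF, P2 = 0xD5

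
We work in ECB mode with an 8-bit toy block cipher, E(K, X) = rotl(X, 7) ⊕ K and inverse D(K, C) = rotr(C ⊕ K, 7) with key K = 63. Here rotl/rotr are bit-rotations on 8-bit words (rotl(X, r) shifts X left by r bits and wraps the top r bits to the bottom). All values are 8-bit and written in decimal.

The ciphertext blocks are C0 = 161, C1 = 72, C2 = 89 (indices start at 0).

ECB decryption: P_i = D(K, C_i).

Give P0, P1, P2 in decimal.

P0 = 61, P1 = 238, P2 = 204

P0: D(K, 161) = 61.
P1: D(K, 72) = 238.
P2: D(K, 89) = 204.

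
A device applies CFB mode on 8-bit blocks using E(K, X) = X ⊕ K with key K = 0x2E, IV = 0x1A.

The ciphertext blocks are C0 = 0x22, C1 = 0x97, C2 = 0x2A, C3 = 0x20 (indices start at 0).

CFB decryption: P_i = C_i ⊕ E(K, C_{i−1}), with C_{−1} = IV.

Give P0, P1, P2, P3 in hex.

P0 = 0x16, P1 = 0x9B, P2 = 0x93, P3 = 0x24

P0: E(K, 0x1A) = 0x34; 0x22 ⊕ 0x34 = 0x16.
P1: E(K, 0x22) = 0x0C; 0x97 ⊕ 0x0C = 0x9B.
P2: E(K, 0x97) = 0xB9; 0x2A ⊕ 0xB9 = 0x93.
P3: E(K, 0x2A) = 0x04; 0x20 ⊕ 0x04 = 0x24.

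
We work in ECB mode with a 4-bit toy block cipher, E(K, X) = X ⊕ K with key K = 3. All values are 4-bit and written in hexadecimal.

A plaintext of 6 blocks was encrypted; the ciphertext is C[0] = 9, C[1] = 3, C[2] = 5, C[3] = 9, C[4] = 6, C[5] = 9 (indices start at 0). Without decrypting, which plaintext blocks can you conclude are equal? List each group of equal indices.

P[0] = P[3] = P[5]

ECB encrypts each block independently with the same key, so equal ciphertext blocks imply equal plaintext blocks.
C[0] = C[3] = C[5] = 9, so P[0] = P[3] = P[5].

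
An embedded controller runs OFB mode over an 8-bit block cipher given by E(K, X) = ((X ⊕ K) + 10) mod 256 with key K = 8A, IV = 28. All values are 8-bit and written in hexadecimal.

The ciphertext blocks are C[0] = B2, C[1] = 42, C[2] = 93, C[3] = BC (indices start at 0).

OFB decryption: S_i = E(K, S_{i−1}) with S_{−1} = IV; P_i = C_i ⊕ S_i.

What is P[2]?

P[2] = 41

P[0]: S = E(K, 28) = B2; B2 ⊕ B2 = 00.
P[1]: S = E(K, B2) = 48; 42 ⊕ 48 = 0A.
P[2]: S = E(K, 48) = D2; 93 ⊕ D2 = 41.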